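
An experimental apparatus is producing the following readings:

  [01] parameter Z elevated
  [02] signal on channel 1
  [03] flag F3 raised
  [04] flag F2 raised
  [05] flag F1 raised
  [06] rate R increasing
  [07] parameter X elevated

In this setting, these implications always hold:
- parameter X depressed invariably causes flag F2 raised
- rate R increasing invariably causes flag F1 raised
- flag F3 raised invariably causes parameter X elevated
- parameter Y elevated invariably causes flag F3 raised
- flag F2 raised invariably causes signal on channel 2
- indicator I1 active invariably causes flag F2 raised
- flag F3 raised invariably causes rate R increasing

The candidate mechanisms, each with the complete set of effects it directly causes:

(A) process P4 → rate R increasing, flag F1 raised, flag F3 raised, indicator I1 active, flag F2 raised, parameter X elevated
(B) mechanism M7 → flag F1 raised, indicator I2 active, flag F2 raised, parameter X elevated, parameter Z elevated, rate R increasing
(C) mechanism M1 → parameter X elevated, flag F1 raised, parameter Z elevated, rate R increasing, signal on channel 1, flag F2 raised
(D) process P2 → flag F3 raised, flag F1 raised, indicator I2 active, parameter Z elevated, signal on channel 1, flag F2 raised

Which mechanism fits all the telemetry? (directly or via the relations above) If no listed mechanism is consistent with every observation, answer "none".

D

Testing each hypothesis:
(A) process P4 — does not account for parameter Z elevated, signal on channel 1
(B) mechanism M7 — parameter Z elevated yes; signal on channel 1 NO; flag F3 raised NO; flag F2 raised yes; flag F1 raised yes; rate R increasing yes; parameter X elevated yes
(C) mechanism M1 — parameter Z elevated yes; signal on channel 1 yes; flag F3 raised NO; flag F2 raised yes; flag F1 raised yes; rate R increasing yes; parameter X elevated yes
(D) process P2 — accounts for every observation (rate R increasing via flag F3 raised → rate R increasing)
(D) is the only candidate with no mismatches.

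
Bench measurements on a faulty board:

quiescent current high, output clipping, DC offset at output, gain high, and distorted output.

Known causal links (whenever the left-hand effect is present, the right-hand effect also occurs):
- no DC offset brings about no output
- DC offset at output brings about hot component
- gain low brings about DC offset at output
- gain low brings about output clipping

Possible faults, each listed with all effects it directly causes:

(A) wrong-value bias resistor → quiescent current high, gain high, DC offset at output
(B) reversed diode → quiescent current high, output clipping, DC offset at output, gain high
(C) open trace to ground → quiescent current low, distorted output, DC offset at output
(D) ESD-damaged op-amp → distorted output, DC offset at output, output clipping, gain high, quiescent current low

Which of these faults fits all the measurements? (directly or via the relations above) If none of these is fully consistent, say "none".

For each candidate, compare predicted effects to what was observed:
(A) wrong-value bias resistor — does not account for output clipping, distorted output
(B) reversed diode — quiescent current high +; output clipping +; DC offset at output +; gain high +; distorted output -
(C) open trace to ground — fails on quiescent current high, output clipping, gain high (predicts quiescent current low, not quiescent current high)
(D) ESD-damaged op-amp — fails on quiescent current high (predicts quiescent current low, not quiescent current high)
Every candidate fails on at least one observation.

none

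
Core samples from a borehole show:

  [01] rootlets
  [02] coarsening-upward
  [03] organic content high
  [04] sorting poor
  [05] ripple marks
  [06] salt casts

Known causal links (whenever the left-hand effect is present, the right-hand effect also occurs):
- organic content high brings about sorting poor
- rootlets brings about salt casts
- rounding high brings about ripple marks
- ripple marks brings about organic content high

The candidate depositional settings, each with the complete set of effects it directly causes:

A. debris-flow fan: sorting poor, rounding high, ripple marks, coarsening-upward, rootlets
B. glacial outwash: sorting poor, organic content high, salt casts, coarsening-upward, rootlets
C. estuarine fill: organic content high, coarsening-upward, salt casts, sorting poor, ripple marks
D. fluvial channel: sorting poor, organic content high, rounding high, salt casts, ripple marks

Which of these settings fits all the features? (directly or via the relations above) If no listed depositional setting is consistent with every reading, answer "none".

Testing each hypothesis:
(A) debris-flow fan — rootlets ✓; coarsening-upward ✓; organic content high ✓ (through ripple marks → organic content high); sorting poor ✓; ripple marks ✓; salt casts ✓ (through rootlets → salt casts)
(B) glacial outwash — rootlets ✓; coarsening-upward ✓; organic content high ✓; sorting poor ✓; ripple marks ✗; salt casts ✓
(C) estuarine fill — does not account for rootlets
(D) fluvial channel — does not account for rootlets, coarsening-upward
(A) is the only candidate with no mismatches.

A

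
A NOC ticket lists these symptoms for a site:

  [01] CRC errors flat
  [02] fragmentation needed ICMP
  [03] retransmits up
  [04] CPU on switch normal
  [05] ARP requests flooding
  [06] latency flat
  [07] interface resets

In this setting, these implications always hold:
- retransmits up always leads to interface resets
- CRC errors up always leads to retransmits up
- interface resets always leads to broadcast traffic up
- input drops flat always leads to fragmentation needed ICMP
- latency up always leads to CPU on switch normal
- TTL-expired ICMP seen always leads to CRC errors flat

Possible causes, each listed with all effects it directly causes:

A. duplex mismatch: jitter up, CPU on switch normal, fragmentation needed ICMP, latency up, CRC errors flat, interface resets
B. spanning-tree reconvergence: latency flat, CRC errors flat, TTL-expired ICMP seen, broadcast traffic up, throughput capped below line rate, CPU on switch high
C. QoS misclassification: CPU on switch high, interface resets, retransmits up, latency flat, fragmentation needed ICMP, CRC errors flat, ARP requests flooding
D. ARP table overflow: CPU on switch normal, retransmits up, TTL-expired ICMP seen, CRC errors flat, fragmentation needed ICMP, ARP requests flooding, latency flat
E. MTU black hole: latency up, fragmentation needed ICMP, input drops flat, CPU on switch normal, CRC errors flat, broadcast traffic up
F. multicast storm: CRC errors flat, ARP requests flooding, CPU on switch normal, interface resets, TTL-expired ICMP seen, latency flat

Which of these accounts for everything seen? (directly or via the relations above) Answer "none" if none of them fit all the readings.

Per-candidate check:
(A) duplex mismatch — CRC errors flat match; fragmentation needed ICMP match; retransmits up miss; CPU on switch normal match; ARP requests flooding miss; latency flat miss; interface resets match
(B) spanning-tree reconvergence — fails on fragmentation needed ICMP, retransmits up, CPU on switch normal, ARP requests flooding, interface resets (predicts CPU on switch high, not CPU on switch normal)
(C) QoS misclassification — CRC errors flat match; fragmentation needed ICMP match; retransmits up match; CPU on switch normal miss; ARP requests flooding match; latency flat match; interface resets match
(D) ARP table overflow — CRC errors flat match; fragmentation needed ICMP match; retransmits up match; CPU on switch normal match; ARP requests flooding match; latency flat match; interface resets match (through retransmits up → interface resets)
(E) MTU black hole — CRC errors flat match; fragmentation needed ICMP match; retransmits up miss; CPU on switch normal match; ARP requests flooding miss; latency flat miss; interface resets miss
(F) multicast storm — does not account for fragmentation needed ICMP, retransmits up
Only (D) is consistent with every observation.

D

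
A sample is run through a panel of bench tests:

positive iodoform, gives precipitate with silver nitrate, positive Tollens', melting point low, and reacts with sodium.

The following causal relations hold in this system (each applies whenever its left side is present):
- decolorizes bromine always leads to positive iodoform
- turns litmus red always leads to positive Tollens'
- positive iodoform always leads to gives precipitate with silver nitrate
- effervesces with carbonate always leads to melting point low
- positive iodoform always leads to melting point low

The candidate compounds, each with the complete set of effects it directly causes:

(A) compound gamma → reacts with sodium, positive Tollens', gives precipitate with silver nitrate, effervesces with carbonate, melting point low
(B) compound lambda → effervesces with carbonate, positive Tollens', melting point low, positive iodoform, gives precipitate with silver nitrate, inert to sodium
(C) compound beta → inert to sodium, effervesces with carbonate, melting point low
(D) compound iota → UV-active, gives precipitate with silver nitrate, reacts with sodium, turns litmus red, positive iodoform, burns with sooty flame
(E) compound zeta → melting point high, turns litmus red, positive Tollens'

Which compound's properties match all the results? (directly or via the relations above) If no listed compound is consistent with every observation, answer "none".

Checking each candidate against the observations:
(A) compound gamma — does not account for positive iodoform
(B) compound lambda — fails on reacts with sodium (predicts inert to sodium, not reacts with sodium)
(C) compound beta — positive iodoform NO; gives precipitate with silver nitrate NO; positive Tollens' NO; melting point low yes; reacts with sodium NO
(D) compound iota — positive iodoform yes; gives precipitate with silver nitrate yes; positive Tollens' yes (through turns litmus red → positive Tollens'); melting point low yes (through positive iodoform → melting point low); reacts with sodium yes
(E) compound zeta — positive iodoform NO; gives precipitate with silver nitrate NO; positive Tollens' yes; melting point low NO; reacts with sodium NO
(D) is the only candidate with no mismatches.

D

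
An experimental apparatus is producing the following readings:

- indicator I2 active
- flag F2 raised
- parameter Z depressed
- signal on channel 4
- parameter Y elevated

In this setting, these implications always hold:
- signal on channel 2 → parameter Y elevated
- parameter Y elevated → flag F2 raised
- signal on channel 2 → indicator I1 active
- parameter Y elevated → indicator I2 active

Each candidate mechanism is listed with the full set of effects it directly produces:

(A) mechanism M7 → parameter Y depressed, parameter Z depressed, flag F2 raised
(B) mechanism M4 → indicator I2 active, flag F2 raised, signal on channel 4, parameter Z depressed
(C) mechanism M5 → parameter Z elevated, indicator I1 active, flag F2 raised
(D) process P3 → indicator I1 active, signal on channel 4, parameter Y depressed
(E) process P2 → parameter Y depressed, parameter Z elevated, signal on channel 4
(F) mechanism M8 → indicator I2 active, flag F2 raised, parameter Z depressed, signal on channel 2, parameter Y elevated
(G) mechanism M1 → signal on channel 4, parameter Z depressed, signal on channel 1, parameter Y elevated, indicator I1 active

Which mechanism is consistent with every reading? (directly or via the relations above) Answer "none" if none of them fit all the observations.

G

For each candidate, compare predicted effects to what was observed:
(A) mechanism M7 — fails on indicator I2 active, signal on channel 4, parameter Y elevated (predicts parameter Y depressed, not parameter Y elevated)
(B) mechanism M4 — does not account for parameter Y elevated
(C) mechanism M5 — indicator I2 active ✗; flag F2 raised ✓; parameter Z depressed ✗; signal on channel 4 ✗; parameter Y elevated ✗
(D) process P3 — indicator I2 active ✗; flag F2 raised ✗; parameter Z depressed ✗; signal on channel 4 ✓; parameter Y elevated ✗
(E) process P2 — fails on indicator I2 active, flag F2 raised, parameter Z depressed, parameter Y elevated (predicts parameter Z elevated, not parameter Z depressed; predicts parameter Y depressed, not parameter Y elevated)
(F) mechanism M8 — indicator I2 active ✓; flag F2 raised ✓; parameter Z depressed ✓; signal on channel 4 ✗; parameter Y elevated ✓
(G) mechanism M1 — accounts for every observation (indicator I2 active by parameter Y elevated → indicator I2 active)
(G) alone accounts for all the evidence.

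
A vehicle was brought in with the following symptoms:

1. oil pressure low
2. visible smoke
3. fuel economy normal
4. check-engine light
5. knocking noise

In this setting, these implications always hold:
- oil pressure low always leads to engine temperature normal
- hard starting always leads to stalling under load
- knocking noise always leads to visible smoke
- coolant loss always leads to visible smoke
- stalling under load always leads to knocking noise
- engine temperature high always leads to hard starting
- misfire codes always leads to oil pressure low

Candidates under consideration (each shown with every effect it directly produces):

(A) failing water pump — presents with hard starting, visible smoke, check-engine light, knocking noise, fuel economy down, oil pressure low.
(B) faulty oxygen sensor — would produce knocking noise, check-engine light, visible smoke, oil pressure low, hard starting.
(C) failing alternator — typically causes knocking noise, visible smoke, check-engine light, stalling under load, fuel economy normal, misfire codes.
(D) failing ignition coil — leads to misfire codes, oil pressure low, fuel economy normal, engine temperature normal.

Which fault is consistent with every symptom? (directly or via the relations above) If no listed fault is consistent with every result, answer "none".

Per-candidate check:
(A) failing water pump — oil pressure low yes; visible smoke yes; fuel economy normal NO; check-engine light yes; knocking noise yes
(B) faulty oxygen sensor — oil pressure low yes; visible smoke yes; fuel economy normal NO; check-engine light yes; knocking noise yes
(C) failing alternator — accounts for every observation (oil pressure low through misfire codes → oil pressure low)
(D) failing ignition coil — oil pressure low yes; visible smoke NO; fuel economy normal yes; check-engine light NO; knocking noise NO
Only (C) is consistent with every observation.

C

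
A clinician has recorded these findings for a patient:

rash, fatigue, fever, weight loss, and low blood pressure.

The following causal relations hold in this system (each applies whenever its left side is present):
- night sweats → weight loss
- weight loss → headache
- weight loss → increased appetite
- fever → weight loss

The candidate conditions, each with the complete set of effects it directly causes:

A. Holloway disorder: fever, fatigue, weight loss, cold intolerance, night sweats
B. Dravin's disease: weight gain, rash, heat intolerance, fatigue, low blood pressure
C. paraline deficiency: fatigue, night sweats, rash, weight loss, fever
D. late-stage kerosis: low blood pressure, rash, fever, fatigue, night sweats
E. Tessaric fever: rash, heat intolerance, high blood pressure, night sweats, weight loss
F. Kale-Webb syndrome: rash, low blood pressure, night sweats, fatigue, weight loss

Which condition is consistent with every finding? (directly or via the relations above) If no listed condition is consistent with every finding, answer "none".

D

Testing each hypothesis:
(A) Holloway disorder — rash -; fatigue +; fever +; weight loss +; low blood pressure -
(B) Dravin's disease — rash +; fatigue +; fever -; weight loss -; low blood pressure +
(C) paraline deficiency — does not account for low blood pressure
(D) late-stage kerosis — rash +; fatigue +; fever +; weight loss + (through fever → weight loss); low blood pressure +
(E) Tessaric fever — rash +; fatigue -; fever -; weight loss +; low blood pressure -
(F) Kale-Webb syndrome — rash +; fatigue +; fever -; weight loss +; low blood pressure +
Only (D) is consistent with every observation.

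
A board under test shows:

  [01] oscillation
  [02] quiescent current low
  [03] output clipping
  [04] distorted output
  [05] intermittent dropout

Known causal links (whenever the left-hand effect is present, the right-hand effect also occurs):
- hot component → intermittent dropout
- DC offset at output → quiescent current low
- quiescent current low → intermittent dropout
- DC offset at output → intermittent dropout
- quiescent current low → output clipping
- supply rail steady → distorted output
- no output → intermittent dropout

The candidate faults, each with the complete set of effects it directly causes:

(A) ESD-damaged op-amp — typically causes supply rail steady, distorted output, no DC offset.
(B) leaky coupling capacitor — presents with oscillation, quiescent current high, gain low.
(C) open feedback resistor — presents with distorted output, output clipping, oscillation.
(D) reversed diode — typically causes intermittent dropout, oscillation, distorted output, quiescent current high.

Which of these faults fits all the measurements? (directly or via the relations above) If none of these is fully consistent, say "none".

Checking each candidate against the observations:
(A) ESD-damaged op-amp — does not account for oscillation, quiescent current low, output clipping, intermittent dropout
(B) leaky coupling capacitor — fails on quiescent current low, output clipping, distorted output, intermittent dropout (predicts quiescent current high, not quiescent current low)
(C) open feedback resistor — oscillation match; quiescent current low miss; output clipping match; distorted output match; intermittent dropout miss
(D) reversed diode — oscillation match; quiescent current low miss; output clipping miss; distorted output match; intermittent dropout match
No candidate is consistent with all observations.

none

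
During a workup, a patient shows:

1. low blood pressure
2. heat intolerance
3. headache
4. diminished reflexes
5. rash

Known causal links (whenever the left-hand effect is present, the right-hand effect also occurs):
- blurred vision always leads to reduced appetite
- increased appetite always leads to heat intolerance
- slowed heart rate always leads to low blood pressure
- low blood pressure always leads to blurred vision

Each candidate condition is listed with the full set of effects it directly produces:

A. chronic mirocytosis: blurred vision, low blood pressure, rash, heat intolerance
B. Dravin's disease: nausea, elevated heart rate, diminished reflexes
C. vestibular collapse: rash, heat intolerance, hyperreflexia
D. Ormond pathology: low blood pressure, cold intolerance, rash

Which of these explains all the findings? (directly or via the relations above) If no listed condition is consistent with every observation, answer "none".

Per-candidate check:
(A) chronic mirocytosis — does not account for headache, diminished reflexes
(B) Dravin's disease — does not account for low blood pressure, heat intolerance, headache, rash
(C) vestibular collapse — fails on low blood pressure, headache, diminished reflexes (predicts hyperreflexia, not diminished reflexes)
(D) Ormond pathology — low blood pressure +; heat intolerance -; headache -; diminished reflexes -; rash +
None of the listed candidates fits everything.

none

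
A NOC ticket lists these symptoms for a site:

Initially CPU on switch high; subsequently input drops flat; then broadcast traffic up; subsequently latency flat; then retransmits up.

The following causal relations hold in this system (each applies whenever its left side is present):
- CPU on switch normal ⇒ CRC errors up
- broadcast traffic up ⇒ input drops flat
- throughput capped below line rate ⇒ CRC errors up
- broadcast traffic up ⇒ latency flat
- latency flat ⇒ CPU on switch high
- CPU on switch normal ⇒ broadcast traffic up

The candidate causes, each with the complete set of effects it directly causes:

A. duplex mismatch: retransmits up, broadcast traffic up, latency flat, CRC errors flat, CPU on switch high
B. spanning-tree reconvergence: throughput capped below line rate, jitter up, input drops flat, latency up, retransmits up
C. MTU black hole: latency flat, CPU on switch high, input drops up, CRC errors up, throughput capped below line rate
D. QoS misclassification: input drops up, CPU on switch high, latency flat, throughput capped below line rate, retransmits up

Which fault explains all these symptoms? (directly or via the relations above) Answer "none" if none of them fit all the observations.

For each candidate, compare predicted effects to what was observed:
(A) duplex mismatch — CPU on switch high yes; input drops flat yes (by broadcast traffic up → input drops flat); broadcast traffic up yes; latency flat yes; retransmits up yes
(B) spanning-tree reconvergence — fails on CPU on switch high, broadcast traffic up, latency flat (predicts latency up, not latency flat)
(C) MTU black hole — fails on input drops flat, broadcast traffic up, retransmits up (predicts input drops up, not input drops flat)
(D) QoS misclassification — fails on input drops flat, broadcast traffic up (predicts input drops up, not input drops flat)
(A) alone accounts for all the evidence.

A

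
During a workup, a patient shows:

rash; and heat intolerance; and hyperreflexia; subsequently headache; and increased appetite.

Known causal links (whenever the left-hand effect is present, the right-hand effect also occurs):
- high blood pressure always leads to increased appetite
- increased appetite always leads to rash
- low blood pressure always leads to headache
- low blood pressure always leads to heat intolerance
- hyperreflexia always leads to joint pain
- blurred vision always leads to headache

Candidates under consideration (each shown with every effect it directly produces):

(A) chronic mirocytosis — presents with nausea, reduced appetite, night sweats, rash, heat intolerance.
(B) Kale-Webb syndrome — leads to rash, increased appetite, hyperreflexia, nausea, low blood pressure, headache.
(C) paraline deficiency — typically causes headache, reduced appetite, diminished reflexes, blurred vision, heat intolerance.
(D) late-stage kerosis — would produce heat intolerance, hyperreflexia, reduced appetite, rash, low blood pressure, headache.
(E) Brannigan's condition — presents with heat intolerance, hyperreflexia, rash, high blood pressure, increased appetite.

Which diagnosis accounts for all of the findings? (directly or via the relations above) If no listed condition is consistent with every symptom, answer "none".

Checking each candidate against the observations:
(A) chronic mirocytosis — fails on hyperreflexia, headache, increased appetite (predicts reduced appetite, not increased appetite)
(B) Kale-Webb syndrome — accounts for every observation (heat intolerance via low blood pressure → heat intolerance)
(C) paraline deficiency — rash miss; heat intolerance match; hyperreflexia miss; headache match; increased appetite miss
(D) late-stage kerosis — fails on increased appetite (predicts reduced appetite, not increased appetite)
(E) Brannigan's condition — rash match; heat intolerance match; hyperreflexia match; headache miss; increased appetite match
(B) is the only candidate with no mismatches.

B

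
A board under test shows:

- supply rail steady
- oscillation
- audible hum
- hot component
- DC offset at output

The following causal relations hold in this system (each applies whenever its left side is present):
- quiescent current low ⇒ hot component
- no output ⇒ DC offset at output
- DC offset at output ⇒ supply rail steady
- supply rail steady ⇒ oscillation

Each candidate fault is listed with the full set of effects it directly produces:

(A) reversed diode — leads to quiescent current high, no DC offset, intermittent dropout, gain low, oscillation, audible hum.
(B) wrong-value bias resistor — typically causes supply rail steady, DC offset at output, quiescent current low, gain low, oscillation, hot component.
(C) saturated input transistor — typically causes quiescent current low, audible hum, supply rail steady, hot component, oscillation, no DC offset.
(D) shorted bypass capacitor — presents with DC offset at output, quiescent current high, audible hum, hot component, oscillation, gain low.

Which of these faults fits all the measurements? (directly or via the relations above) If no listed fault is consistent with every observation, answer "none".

Per-candidate check:
(A) reversed diode — fails on supply rail steady, hot component, DC offset at output (predicts no DC offset, not DC offset at output)
(B) wrong-value bias resistor — does not account for audible hum
(C) saturated input transistor — supply rail steady ✓; oscillation ✓; audible hum ✓; hot component ✓; DC offset at output ✗
(D) shorted bypass capacitor — accounts for every observation (supply rail steady through DC offset at output → supply rail steady)
Only (D) is consistent with every observation.

D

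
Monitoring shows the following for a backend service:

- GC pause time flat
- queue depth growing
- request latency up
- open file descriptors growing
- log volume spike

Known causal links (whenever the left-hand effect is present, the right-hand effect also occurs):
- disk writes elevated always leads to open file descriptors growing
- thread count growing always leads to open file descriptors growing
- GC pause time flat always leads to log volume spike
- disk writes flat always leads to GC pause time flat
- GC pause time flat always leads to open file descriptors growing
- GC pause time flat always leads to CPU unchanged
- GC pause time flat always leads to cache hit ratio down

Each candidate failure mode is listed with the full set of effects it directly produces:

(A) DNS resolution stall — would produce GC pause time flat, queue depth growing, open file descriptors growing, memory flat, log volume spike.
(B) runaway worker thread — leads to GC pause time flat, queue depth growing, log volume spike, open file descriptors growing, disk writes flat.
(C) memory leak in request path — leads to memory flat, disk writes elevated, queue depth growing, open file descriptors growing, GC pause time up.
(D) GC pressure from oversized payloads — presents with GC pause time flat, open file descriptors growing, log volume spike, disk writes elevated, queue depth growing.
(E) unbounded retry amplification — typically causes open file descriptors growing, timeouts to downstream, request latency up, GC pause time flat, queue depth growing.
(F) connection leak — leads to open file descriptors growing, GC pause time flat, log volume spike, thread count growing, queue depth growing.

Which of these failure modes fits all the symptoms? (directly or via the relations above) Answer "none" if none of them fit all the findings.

For each candidate, compare predicted effects to what was observed:
(A) DNS resolution stall — does not account for request latency up
(B) runaway worker thread — does not account for request latency up
(C) memory leak in request path — GC pause time flat -; queue depth growing +; request latency up -; open file descriptors growing +; log volume spike -
(D) GC pressure from oversized payloads — does not account for request latency up
(E) unbounded retry amplification — GC pause time flat +; queue depth growing +; request latency up +; open file descriptors growing +; log volume spike + (by GC pause time flat → log volume spike)
(F) connection leak — GC pause time flat +; queue depth growing +; request latency up -; open file descriptors growing +; log volume spike +
(E) alone accounts for all the evidence.

E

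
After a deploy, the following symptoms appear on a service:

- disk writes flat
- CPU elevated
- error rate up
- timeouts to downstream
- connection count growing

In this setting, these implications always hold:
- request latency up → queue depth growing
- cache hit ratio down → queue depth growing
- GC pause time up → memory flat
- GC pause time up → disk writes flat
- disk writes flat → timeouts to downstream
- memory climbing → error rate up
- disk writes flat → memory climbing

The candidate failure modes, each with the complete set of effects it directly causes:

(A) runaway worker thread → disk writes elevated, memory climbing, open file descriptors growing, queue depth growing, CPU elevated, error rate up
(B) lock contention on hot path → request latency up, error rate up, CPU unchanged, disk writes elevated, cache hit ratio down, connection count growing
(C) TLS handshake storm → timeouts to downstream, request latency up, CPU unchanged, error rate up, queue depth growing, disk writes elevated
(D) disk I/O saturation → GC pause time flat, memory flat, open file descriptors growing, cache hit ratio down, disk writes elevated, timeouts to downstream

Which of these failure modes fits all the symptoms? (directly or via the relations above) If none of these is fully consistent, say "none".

none

Checking each candidate against the observations:
(A) runaway worker thread — disk writes flat -; CPU elevated +; error rate up +; timeouts to downstream -; connection count growing -
(B) lock contention on hot path — fails on disk writes flat, CPU elevated, timeouts to downstream (predicts disk writes elevated, not disk writes flat; predicts CPU unchanged, not CPU elevated)
(C) TLS handshake storm — disk writes flat -; CPU elevated -; error rate up +; timeouts to downstream +; connection count growing -
(D) disk I/O saturation — fails on disk writes flat, CPU elevated, error rate up, connection count growing (predicts disk writes elevated, not disk writes flat)
Every candidate fails on at least one observation.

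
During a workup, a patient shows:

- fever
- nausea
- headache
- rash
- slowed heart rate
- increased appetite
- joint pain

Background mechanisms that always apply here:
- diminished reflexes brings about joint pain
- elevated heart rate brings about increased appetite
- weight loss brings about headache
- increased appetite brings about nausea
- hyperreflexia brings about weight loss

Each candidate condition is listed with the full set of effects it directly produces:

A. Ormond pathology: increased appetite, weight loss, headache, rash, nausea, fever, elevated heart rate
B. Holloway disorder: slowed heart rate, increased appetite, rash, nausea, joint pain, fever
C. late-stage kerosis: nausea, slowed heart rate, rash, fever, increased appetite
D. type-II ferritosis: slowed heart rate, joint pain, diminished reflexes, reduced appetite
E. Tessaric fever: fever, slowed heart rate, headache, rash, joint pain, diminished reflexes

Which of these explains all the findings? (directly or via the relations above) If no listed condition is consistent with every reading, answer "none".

none

Checking each candidate against the observations:
(A) Ormond pathology — fails on slowed heart rate, joint pain (predicts elevated heart rate, not slowed heart rate)
(B) Holloway disorder — fever ✓; nausea ✓; headache ✗; rash ✓; slowed heart rate ✓; increased appetite ✓; joint pain ✓
(C) late-stage kerosis — fever ✓; nausea ✓; headache ✗; rash ✓; slowed heart rate ✓; increased appetite ✓; joint pain ✗
(D) type-II ferritosis — fails on fever, nausea, headache, rash, increased appetite (predicts reduced appetite, not increased appetite)
(E) Tessaric fever — fever ✓; nausea ✗; headache ✓; rash ✓; slowed heart rate ✓; increased appetite ✗; joint pain ✓
None of the listed candidates fits everything.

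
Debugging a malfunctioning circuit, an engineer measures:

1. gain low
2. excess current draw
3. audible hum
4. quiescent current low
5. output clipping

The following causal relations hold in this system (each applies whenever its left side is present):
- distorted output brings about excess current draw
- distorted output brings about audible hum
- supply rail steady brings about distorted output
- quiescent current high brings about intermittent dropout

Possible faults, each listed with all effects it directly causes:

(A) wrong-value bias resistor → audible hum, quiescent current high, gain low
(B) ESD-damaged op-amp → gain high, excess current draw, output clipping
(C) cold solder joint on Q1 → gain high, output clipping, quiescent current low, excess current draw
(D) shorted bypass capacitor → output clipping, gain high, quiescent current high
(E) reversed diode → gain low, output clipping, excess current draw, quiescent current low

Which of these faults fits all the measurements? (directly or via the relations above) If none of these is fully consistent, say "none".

Checking each candidate against the observations:
(A) wrong-value bias resistor — gain low match; excess current draw miss; audible hum match; quiescent current low miss; output clipping miss
(B) ESD-damaged op-amp — gain low miss; excess current draw match; audible hum miss; quiescent current low miss; output clipping match
(C) cold solder joint on Q1 — gain low miss; excess current draw match; audible hum miss; quiescent current low match; output clipping match
(D) shorted bypass capacitor — fails on gain low, excess current draw, audible hum, quiescent current low (predicts gain high, not gain low; predicts quiescent current high, not quiescent current low)
(E) reversed diode — gain low match; excess current draw match; audible hum miss; quiescent current low match; output clipping match
No candidate is consistent with all observations.

none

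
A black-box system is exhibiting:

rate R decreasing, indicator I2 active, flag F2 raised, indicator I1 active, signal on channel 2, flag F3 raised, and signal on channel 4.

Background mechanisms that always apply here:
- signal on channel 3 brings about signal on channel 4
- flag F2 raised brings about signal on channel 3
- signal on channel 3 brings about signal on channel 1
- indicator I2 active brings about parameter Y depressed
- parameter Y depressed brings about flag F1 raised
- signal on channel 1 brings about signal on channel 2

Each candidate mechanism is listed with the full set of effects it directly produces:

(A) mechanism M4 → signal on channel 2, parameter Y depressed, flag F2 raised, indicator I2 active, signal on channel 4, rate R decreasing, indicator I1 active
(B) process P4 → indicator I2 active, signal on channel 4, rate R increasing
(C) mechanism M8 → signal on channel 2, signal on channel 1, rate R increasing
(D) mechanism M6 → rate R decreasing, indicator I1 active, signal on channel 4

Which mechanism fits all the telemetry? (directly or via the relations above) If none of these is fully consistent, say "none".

none

Per-candidate check:
(A) mechanism M4 — rate R decreasing ✓; indicator I2 active ✓; flag F2 raised ✓; indicator I1 active ✓; signal on channel 2 ✓; flag F3 raised ✗; signal on channel 4 ✓
(B) process P4 — fails on rate R decreasing, flag F2 raised, indicator I1 active, signal on channel 2, flag F3 raised (predicts rate R increasing, not rate R decreasing)
(C) mechanism M8 — fails on rate R decreasing, indicator I2 active, flag F2 raised, indicator I1 active, flag F3 raised, signal on channel 4 (predicts rate R increasing, not rate R decreasing)
(D) mechanism M6 — does not account for indicator I2 active, flag F2 raised, signal on channel 2, flag F3 raised
None of the listed candidates fits everything.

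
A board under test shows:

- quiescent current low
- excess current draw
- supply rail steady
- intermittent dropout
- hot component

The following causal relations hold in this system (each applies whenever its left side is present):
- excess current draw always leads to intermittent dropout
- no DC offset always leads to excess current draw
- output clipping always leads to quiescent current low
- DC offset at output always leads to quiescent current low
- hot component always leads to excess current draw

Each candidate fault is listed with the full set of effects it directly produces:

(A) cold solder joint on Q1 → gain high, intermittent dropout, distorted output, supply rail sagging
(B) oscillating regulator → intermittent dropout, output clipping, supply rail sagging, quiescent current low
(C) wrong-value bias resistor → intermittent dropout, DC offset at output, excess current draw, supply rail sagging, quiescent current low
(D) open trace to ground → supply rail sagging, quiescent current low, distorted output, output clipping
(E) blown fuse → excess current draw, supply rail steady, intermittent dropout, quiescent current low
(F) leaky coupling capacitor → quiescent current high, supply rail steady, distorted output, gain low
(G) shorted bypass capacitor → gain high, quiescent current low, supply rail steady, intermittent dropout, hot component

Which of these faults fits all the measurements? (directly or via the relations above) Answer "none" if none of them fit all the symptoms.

G

Checking each candidate against the observations:
(A) cold solder joint on Q1 — fails on quiescent current low, excess current draw, supply rail steady, hot component (predicts supply rail sagging, not supply rail steady)
(B) oscillating regulator — fails on excess current draw, supply rail steady, hot component (predicts supply rail sagging, not supply rail steady)
(C) wrong-value bias resistor — quiescent current low yes; excess current draw yes; supply rail steady NO; intermittent dropout yes; hot component NO
(D) open trace to ground — fails on excess current draw, supply rail steady, intermittent dropout, hot component (predicts supply rail sagging, not supply rail steady)
(E) blown fuse — quiescent current low yes; excess current draw yes; supply rail steady yes; intermittent dropout yes; hot component NO
(F) leaky coupling capacitor — fails on quiescent current low, excess current draw, intermittent dropout, hot component (predicts quiescent current high, not quiescent current low)
(G) shorted bypass capacitor — quiescent current low yes; excess current draw yes (by hot component → excess current draw); supply rail steady yes; intermittent dropout yes; hot component yes
(G) is the only candidate with no mismatches.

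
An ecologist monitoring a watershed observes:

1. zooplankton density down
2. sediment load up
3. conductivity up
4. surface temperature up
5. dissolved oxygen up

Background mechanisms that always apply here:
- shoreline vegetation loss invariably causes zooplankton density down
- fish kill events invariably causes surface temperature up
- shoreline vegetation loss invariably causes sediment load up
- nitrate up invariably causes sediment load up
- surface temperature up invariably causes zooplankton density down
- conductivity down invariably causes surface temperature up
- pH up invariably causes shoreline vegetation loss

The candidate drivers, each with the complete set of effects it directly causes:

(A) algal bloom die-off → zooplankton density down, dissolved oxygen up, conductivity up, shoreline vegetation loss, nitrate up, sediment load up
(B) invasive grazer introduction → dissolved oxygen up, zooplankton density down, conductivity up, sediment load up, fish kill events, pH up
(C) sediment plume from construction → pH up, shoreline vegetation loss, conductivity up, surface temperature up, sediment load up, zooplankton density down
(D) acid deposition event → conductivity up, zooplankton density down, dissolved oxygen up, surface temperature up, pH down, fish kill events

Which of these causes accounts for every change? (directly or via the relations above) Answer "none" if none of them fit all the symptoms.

B

For each candidate, compare predicted effects to what was observed:
(A) algal bloom die-off — zooplankton density down match; sediment load up match; conductivity up match; surface temperature up miss; dissolved oxygen up match
(B) invasive grazer introduction — accounts for every observation (surface temperature up by fish kill events → surface temperature up)
(C) sediment plume from construction — does not account for dissolved oxygen up
(D) acid deposition event — zooplankton density down match; sediment load up miss; conductivity up match; surface temperature up match; dissolved oxygen up match
Only (B) is consistent with every observation.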